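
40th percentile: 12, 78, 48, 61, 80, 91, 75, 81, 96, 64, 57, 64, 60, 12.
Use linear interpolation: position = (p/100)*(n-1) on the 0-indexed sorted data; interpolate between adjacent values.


Sorted: 12, 12, 48, 57, 60, 61, 64, 64, 75, 78, 80, 81, 91, 96
n = 14
Index = 40/100 * 13 = 5.2000
Lower = data[5] = 61, Upper = data[6] = 64
P40 = 61 + 0.2000*(3) = 61.6000

P40 = 61.6000


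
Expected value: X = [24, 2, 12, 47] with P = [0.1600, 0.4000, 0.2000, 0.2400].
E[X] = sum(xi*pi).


E[X] = 24*0.1600 + 2*0.4000 + 12*0.2000 + 47*0.2400
= 3.8400 + 0.8000 + 2.4000 + 11.2800
= 18.3200

E[X] = 18.3200


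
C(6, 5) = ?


C(6,5) = 6!/(5! × 1!)
= 720/(120 × 1)
= 6

C(6,5) = 6


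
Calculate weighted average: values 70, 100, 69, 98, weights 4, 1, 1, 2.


Numerator = 70*4 + 100*1 + 69*1 + 98*2 = 645
Denominator = 4 + 1 + 1 + 2 = 8
WM = 645/8 = 80.6250

WM = 80.6250


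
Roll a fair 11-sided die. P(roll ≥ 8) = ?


Favorable outcomes (roll ≥ 8): 4
Total outcomes = 11
P = 4/11 = 0.3636

P = 0.3636


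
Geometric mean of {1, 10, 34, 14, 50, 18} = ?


Product = 1 × 10 × 34 × 14 × 50 × 18 = 4284000
GM = 4284000^(1/6) = 12.7441

GM = 12.7441


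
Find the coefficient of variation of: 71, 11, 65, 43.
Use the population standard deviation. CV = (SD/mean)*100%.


Mean = 47.5000
SD = 23.5106
CV = (23.5106/47.5000)*100 = 49.4961%

CV = 49.4961%


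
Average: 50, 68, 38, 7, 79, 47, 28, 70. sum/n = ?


Sum = 50 + 68 + 38 + 7 + 79 + 47 + 28 + 70 = 387
n = 8
Mean = 387/8 = 48.3750

Mean = 48.3750


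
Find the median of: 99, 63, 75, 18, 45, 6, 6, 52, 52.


Sorted: 6, 6, 18, 45, 52, 52, 63, 75, 99
n = 9 (odd)
Middle value = 52

Median = 52


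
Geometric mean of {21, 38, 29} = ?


Product = 21 × 38 × 29 = 23142
GM = 23142^(1/3) = 28.4971

GM = 28.4971


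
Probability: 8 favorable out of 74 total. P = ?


P = 8/74 = 0.1081

P = 0.1081


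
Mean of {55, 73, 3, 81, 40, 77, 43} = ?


Sum = 55 + 73 + 3 + 81 + 40 + 77 + 43 = 372
n = 7
Mean = 372/7 = 53.1429

Mean = 53.1429


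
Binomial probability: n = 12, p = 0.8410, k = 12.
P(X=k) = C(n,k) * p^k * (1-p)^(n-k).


C(12,12) = 1
p^12 = 0.125185
(1-p)^0 = 1.000000
P = 1 * 0.125185 * 1.000000 = 0.1252

P(X=12) = 0.1252


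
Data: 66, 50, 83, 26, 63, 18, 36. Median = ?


Sorted: 18, 26, 36, 50, 63, 66, 83
n = 7 (odd)
Middle value = 50

Median = 50


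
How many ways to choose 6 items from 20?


C(20,6) = 20!/(6! × 14!)
= 2432902008176640000/(720 × 87178291200)
= 38760

C(20,6) = 38760


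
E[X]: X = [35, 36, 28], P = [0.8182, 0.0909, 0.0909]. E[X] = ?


E[X] = 35*0.8182 + 36*0.0909 + 28*0.0909
= 28.6370 + 3.2724 + 2.5452
= 34.4546

E[X] = 34.4546


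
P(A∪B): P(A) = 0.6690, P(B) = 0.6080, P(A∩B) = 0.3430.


P(A∪B) = 0.6690 + 0.6080 - 0.3430
= 1.2770 - 0.3430
= 0.9340

P(A∪B) = 0.9340


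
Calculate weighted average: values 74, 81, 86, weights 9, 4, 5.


Numerator = 74*9 + 81*4 + 86*5 = 1420
Denominator = 9 + 4 + 5 = 18
WM = 1420/18 = 78.8889

WM = 78.8889


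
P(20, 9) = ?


P(20,9) = 20!/11!
= 2432902008176640000/39916800
= 60949324800

P(20,9) = 60949324800


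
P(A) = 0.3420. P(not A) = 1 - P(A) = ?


P(not A) = 1 - 0.3420 = 0.6580

P(not A) = 0.6580


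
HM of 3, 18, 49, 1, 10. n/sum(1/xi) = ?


Sum of reciprocals = 1/3 + 1/18 + 1/49 + 1/1 + 1/10 = 1.509297
HM = 5/1.509297 = 3.3128

HM = 3.3128


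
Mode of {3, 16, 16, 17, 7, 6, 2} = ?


Frequencies: 2:1, 3:1, 6:1, 7:1, 16:2, 17:1
Max frequency = 2
Mode = 16

Mode = 16


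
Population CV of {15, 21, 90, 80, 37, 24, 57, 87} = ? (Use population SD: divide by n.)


Mean = 51.3750
SD = 29.1845
CV = (29.1845/51.3750)*100 = 56.8068%

CV = 56.8068%


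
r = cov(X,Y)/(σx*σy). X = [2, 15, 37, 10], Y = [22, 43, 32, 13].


Mean X = 16.0000, Mean Y = 27.5000
SD X = 12.980755, SD Y = 11.191515
Cov = 60.750000
r = 60.750000/(12.980755*11.191515) = 0.4182

r = 0.4182


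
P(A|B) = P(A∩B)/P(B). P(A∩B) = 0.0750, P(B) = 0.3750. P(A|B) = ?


P(A|B) = 0.0750/0.3750 = 0.2000

P(A|B) = 0.2000


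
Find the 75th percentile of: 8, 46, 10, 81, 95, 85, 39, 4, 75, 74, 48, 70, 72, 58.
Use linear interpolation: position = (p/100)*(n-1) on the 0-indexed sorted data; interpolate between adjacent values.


Sorted: 4, 8, 10, 39, 46, 48, 58, 70, 72, 74, 75, 81, 85, 95
n = 14
Index = 75/100 * 13 = 9.7500
Lower = data[9] = 74, Upper = data[10] = 75
P75 = 74 + 0.7500*(1) = 74.7500

P75 = 74.7500


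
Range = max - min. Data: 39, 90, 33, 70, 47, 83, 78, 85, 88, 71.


Max = 90, Min = 33
Range = 90 - 33 = 57

Range = 57


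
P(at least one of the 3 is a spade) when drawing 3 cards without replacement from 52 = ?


P(at least one) = 1 - P(none)
P(none) = (39/52) × (38/51) × (37/50) = 0.413529
P(at least one) = 1 - 0.413529 = 0.5865

P = 0.5865


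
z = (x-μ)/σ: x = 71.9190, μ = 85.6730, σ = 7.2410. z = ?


z = (71.9190 - 85.6730)/7.2410
= -13.7540/7.2410
= -1.8995

z = -1.8995


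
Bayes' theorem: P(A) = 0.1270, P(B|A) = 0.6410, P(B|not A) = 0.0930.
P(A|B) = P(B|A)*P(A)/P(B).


P(B) = P(B|A)*P(A) + P(B|A')*P(A')
= 0.6410*0.1270 + 0.0930*0.8730
= 0.081407 + 0.081189 = 0.162596
P(A|B) = 0.081407/0.162596 = 0.5007

P(A|B) = 0.5007


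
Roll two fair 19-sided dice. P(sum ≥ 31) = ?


Total outcomes = 19×19 = 361
Favorable (sum ≥ 31): 36
P = 36/361 = 0.0997

P = 0.0997


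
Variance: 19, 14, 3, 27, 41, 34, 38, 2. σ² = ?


Mean = 22.2500
Squared deviations: 10.5625, 68.0625, 370.5625, 22.5625, 351.5625, 138.0625, 248.0625, 410.0625
Sum = 1619.5000
Variance = 1619.5000/8 = 202.4375

Variance = 202.4375


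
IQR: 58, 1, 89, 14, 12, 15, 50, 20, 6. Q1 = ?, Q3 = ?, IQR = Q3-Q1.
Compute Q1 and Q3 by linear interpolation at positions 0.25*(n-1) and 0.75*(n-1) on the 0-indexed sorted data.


Sorted: 1, 6, 12, 14, 15, 20, 50, 58, 89
Q1 (25th %ile) = 12.0000
Q3 (75th %ile) = 50.0000
IQR = 50.0000 - 12.0000 = 38.0000

IQR = 38.0000


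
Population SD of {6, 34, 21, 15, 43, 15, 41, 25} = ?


Mean = 25.0000
Variance = 154.7500
SD = sqrt(154.7500) = 12.4399

SD = 12.4399


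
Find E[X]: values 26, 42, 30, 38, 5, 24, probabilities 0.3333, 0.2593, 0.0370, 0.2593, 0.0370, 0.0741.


E[X] = 26*0.3333 + 42*0.2593 + 30*0.0370 + 38*0.2593 + 5*0.0370 + 24*0.0741
= 8.6658 + 10.8906 + 1.1100 + 9.8534 + 0.1850 + 1.7784
= 32.4832

E[X] = 32.4832


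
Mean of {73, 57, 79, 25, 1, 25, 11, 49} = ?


Sum = 73 + 57 + 79 + 25 + 1 + 25 + 11 + 49 = 320
n = 8
Mean = 320/8 = 40.0000

Mean = 40.0000


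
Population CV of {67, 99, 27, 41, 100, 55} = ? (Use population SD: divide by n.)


Mean = 64.8333
SD = 27.4008
CV = (27.4008/64.8333)*100 = 42.2635%

CV = 42.2635%


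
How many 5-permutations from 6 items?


P(6,5) = 6!/1!
= 720/1
= 720

P(6,5) = 720


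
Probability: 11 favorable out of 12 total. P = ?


P = 11/12 = 0.9167

P = 0.9167


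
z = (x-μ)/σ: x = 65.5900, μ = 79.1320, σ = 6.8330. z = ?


z = (65.5900 - 79.1320)/6.8330
= -13.5420/6.8330
= -1.9819

z = -1.9819


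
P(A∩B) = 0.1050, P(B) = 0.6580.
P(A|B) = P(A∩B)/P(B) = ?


P(A|B) = 0.1050/0.6580 = 0.1596

P(A|B) = 0.1596


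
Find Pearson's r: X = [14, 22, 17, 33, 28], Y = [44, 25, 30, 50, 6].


Mean X = 22.8000, Mean Y = 31.0000
SD X = 6.968501, SD Y = 15.440207
Cov = -8.000000
r = -8.000000/(6.968501*15.440207) = -0.0744

r = -0.0744


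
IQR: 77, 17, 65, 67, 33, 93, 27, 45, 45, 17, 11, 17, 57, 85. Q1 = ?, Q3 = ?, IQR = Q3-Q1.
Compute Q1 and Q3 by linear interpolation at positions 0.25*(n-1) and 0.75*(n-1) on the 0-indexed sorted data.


Sorted: 11, 17, 17, 17, 27, 33, 45, 45, 57, 65, 67, 77, 85, 93
Q1 (25th %ile) = 19.5000
Q3 (75th %ile) = 66.5000
IQR = 66.5000 - 19.5000 = 47.0000

IQR = 47.0000


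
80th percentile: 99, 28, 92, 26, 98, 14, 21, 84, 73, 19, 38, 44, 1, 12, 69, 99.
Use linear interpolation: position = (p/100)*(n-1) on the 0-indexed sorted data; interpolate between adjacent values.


Sorted: 1, 12, 14, 19, 21, 26, 28, 38, 44, 69, 73, 84, 92, 98, 99, 99
n = 16
Index = 80/100 * 15 = 12.0000
Lower = data[12] = 92, Upper = data[13] = 98
P80 = 92 + 0*(6) = 92.0000

P80 = 92.0000


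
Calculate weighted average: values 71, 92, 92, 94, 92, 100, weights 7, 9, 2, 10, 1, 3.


Numerator = 71*7 + 92*9 + 92*2 + 94*10 + 92*1 + 100*3 = 2841
Denominator = 7 + 9 + 2 + 10 + 1 + 3 = 32
WM = 2841/32 = 88.7812

WM = 88.7812


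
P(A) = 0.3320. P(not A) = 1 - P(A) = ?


P(not A) = 1 - 0.3320 = 0.6680

P(not A) = 0.6680


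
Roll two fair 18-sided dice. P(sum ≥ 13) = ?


Total outcomes = 18×18 = 324
Favorable (sum ≥ 13): 258
P = 258/324 = 0.7963

P = 0.7963


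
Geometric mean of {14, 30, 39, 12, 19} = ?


Product = 14 × 30 × 39 × 12 × 19 = 3734640
GM = 3734640^(1/5) = 20.6276

GM = 20.6276


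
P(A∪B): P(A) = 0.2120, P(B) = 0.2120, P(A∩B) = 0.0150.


P(A∪B) = 0.2120 + 0.2120 - 0.0150
= 0.4240 - 0.0150
= 0.4090

P(A∪B) = 0.4090


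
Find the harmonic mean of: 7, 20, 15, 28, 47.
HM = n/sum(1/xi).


Sum of reciprocals = 1/7 + 1/20 + 1/15 + 1/28 + 1/47 = 0.316515
HM = 5/0.316515 = 15.7971

HM = 15.7971


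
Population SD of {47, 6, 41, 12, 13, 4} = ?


Mean = 20.5000
Variance = 288.9167
SD = sqrt(288.9167) = 16.9975

SD = 16.9975


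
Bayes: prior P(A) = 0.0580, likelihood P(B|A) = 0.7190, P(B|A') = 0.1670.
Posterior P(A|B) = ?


P(B) = P(B|A)*P(A) + P(B|A')*P(A')
= 0.7190*0.0580 + 0.1670*0.9420
= 0.041702 + 0.157314 = 0.199016
P(A|B) = 0.041702/0.199016 = 0.2095

P(A|B) = 0.2095


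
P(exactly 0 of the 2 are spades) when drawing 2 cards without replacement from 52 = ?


Hypergeometric: P(X=0) = C(13,0)·C(39,2) / C(52,2)
= 1 × 741 / 1326
= 741/1326 = 0.5588

P = 0.5588


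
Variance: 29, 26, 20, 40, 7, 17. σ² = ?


Mean = 23.1667
Squared deviations: 34.0278, 8.0278, 10.0278, 283.3611, 261.3611, 38.0278
Sum = 634.8333
Variance = 634.8333/6 = 105.8056

Variance = 105.8056


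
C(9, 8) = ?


C(9,8) = 9!/(8! × 1!)
= 362880/(40320 × 1)
= 9

C(9,8) = 9


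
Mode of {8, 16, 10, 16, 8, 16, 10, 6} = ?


Frequencies: 6:1, 8:2, 10:2, 16:3
Max frequency = 3
Mode = 16

Mode = 16


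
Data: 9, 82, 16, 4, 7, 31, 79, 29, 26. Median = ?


Sorted: 4, 7, 9, 16, 26, 29, 31, 79, 82
n = 9 (odd)
Middle value = 26

Median = 26


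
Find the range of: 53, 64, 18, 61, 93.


Max = 93, Min = 18
Range = 93 - 18 = 75

Range = 75


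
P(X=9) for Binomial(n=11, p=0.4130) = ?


C(11,9) = 55
p^9 = 0.000350
(1-p)^2 = 0.344569
P = 55 * 0.000350 * 0.344569 = 0.0066

P(X=9) = 0.0066


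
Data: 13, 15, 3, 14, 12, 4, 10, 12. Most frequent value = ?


Frequencies: 3:1, 4:1, 10:1, 12:2, 13:1, 14:1, 15:1
Max frequency = 2
Mode = 12

Mode = 12


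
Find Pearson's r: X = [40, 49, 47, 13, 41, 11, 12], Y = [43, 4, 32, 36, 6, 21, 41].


Mean X = 30.4286, Mean Y = 26.1429
SD X = 16.229225, SD Y = 14.922931
Cov = -101.632653
r = -101.632653/(16.229225*14.922931) = -0.4196

r = -0.4196


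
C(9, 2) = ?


C(9,2) = 9!/(2! × 7!)
= 362880/(2 × 5040)
= 36

C(9,2) = 36


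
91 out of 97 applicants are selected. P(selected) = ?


P = 91/97 = 0.9381

P = 0.9381


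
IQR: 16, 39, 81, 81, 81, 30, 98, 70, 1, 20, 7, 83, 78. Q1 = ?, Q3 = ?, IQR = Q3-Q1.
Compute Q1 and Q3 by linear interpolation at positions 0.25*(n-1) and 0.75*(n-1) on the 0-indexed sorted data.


Sorted: 1, 7, 16, 20, 30, 39, 70, 78, 81, 81, 81, 83, 98
Q1 (25th %ile) = 20.0000
Q3 (75th %ile) = 81.0000
IQR = 81.0000 - 20.0000 = 61.0000

IQR = 61.0000


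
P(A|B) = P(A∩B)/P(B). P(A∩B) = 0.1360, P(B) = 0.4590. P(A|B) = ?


P(A|B) = 0.1360/0.4590 = 0.2963

P(A|B) = 0.2963


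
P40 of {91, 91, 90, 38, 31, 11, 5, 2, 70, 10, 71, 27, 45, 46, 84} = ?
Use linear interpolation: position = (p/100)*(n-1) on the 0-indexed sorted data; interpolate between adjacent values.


Sorted: 2, 5, 10, 11, 27, 31, 38, 45, 46, 70, 71, 84, 90, 91, 91
n = 15
Index = 40/100 * 14 = 5.6000
Lower = data[5] = 31, Upper = data[6] = 38
P40 = 31 + 0.6000*(7) = 35.2000

P40 = 35.2000


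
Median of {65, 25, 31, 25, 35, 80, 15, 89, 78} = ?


Sorted: 15, 25, 25, 31, 35, 65, 78, 80, 89
n = 9 (odd)
Middle value = 35

Median = 35


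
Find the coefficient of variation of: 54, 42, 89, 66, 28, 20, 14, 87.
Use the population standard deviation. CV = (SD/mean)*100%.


Mean = 50.0000
SD = 27.1708
CV = (27.1708/50.0000)*100 = 54.3415%

CV = 54.3415%


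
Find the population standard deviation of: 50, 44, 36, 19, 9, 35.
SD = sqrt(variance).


Mean = 32.1667
Variance = 198.4722
SD = sqrt(198.4722) = 14.0880

SD = 14.0880


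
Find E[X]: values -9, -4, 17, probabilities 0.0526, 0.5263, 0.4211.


E[X] = -9*0.0526 - 4*0.5263 + 17*0.4211
= -0.4734 - 2.1052 + 7.1587
= 4.5801

E[X] = 4.5801


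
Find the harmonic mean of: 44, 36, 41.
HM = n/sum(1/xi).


Sum of reciprocals = 1/44 + 1/36 + 1/41 = 0.074895
HM = 3/0.074895 = 40.0559

HM = 40.0559


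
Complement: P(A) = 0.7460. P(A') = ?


P(not A) = 1 - 0.7460 = 0.2540

P(not A) = 0.2540


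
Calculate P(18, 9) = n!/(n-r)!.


P(18,9) = 18!/9!
= 6402373705728000/362880
= 17643225600

P(18,9) = 17643225600


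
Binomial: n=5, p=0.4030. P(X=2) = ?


C(5,2) = 10
p^2 = 0.162409
(1-p)^3 = 0.212776
P = 10 * 0.162409 * 0.212776 = 0.3456

P(X=2) = 0.3456


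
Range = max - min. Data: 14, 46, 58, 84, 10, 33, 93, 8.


Max = 93, Min = 8
Range = 93 - 8 = 85

Range = 85


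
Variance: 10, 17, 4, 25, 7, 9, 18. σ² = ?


Mean = 12.8571
Squared deviations: 8.1633, 17.1633, 78.4490, 147.4490, 34.3061, 14.8776, 26.4490
Sum = 326.8571
Variance = 326.8571/7 = 46.6939

Variance = 46.6939


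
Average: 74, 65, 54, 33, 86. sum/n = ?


Sum = 74 + 65 + 54 + 33 + 86 = 312
n = 5
Mean = 312/5 = 62.4000

Mean = 62.4000


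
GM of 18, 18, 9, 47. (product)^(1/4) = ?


Product = 18 × 18 × 9 × 47 = 137052
GM = 137052^(1/4) = 19.2407

GM = 19.2407


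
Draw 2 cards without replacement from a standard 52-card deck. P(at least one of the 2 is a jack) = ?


P(at least one) = 1 - P(none)
P(none) = (48/52) × (47/51) = 0.850679
P(at least one) = 1 - 0.850679 = 0.1493

P = 0.1493


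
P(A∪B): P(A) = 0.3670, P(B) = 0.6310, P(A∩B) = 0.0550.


P(A∪B) = 0.3670 + 0.6310 - 0.0550
= 0.9980 - 0.0550
= 0.9430

P(A∪B) = 0.9430


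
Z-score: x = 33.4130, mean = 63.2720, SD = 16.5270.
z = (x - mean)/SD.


z = (33.4130 - 63.2720)/16.5270
= -29.8590/16.5270
= -1.8067

z = -1.8067


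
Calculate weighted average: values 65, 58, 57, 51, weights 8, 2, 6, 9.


Numerator = 65*8 + 58*2 + 57*6 + 51*9 = 1437
Denominator = 8 + 2 + 6 + 9 = 25
WM = 1437/25 = 57.4800

WM = 57.4800


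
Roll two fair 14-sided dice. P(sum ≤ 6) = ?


Total outcomes = 14×14 = 196
Favorable (sum ≤ 6): 15
P = 15/196 = 0.0765

P = 0.0765


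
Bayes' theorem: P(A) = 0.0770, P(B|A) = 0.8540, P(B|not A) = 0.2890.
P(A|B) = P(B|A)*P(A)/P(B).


P(B) = P(B|A)*P(A) + P(B|A')*P(A')
= 0.8540*0.0770 + 0.2890*0.9230
= 0.065758 + 0.266747 = 0.332505
P(A|B) = 0.065758/0.332505 = 0.1978

P(A|B) = 0.1978


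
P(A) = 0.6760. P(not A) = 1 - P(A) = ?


P(not A) = 1 - 0.6760 = 0.3240

P(not A) = 0.3240


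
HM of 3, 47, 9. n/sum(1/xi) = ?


Sum of reciprocals = 1/3 + 1/47 + 1/9 = 0.465721
HM = 3/0.465721 = 6.4416

HM = 6.4416


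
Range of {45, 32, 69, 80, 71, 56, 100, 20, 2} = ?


Max = 100, Min = 2
Range = 100 - 2 = 98

Range = 98


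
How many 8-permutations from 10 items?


P(10,8) = 10!/2!
= 3628800/2
= 1814400

P(10,8) = 1814400


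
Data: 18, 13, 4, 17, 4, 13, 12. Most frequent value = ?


Frequencies: 4:2, 12:1, 13:2, 17:1, 18:1
Max frequency = 2
Mode = 4, 13

Mode = 4, 13


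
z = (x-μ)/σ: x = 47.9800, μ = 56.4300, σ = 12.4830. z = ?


z = (47.9800 - 56.4300)/12.4830
= -8.4500/12.4830
= -0.6769

z = -0.6769


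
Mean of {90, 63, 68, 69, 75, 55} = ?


Sum = 90 + 63 + 68 + 69 + 75 + 55 = 420
n = 6
Mean = 420/6 = 70.0000

Mean = 70.0000


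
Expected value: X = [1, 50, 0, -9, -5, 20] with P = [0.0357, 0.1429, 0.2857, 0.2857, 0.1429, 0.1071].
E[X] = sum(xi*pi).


E[X] = 1*0.0357 + 50*0.1429 + 0*0.2857 - 9*0.2857 - 5*0.1429 + 20*0.1071
= 0.0357 + 7.1450 + 0 - 2.5713 - 0.7145 + 2.1420
= 6.0369

E[X] = 6.0369


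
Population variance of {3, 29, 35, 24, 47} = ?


Mean = 27.6000
Squared deviations: 605.1600, 1.9600, 54.7600, 12.9600, 376.3600
Sum = 1051.2000
Variance = 1051.2000/5 = 210.2400

Variance = 210.2400


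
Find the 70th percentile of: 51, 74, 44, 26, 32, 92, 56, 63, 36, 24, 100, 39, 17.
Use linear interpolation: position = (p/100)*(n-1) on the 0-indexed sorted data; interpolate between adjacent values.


Sorted: 17, 24, 26, 32, 36, 39, 44, 51, 56, 63, 74, 92, 100
n = 13
Index = 70/100 * 12 = 8.4000
Lower = data[8] = 56, Upper = data[9] = 63
P70 = 56 + 0.4000*(7) = 58.8000

P70 = 58.8000


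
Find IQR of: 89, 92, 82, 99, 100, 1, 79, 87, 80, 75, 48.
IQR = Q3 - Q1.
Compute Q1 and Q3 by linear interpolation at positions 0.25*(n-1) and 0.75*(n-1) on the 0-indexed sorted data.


Sorted: 1, 48, 75, 79, 80, 82, 87, 89, 92, 99, 100
Q1 (25th %ile) = 77.0000
Q3 (75th %ile) = 90.5000
IQR = 90.5000 - 77.0000 = 13.5000

IQR = 13.5000


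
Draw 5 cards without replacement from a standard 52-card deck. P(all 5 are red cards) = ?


P(all red cards) = (26/52) × (25/51) × (24/50) × (23/49) × (22/48)
= 0.0253

P = 0.0253


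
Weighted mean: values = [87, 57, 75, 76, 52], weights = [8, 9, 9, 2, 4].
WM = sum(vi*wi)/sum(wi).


Numerator = 87*8 + 57*9 + 75*9 + 76*2 + 52*4 = 2244
Denominator = 8 + 9 + 9 + 2 + 4 = 32
WM = 2244/32 = 70.1250

WM = 70.1250


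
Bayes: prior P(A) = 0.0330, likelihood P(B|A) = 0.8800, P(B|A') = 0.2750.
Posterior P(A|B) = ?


P(B) = P(B|A)*P(A) + P(B|A')*P(A')
= 0.8800*0.0330 + 0.2750*0.9670
= 0.029040 + 0.265925 = 0.294965
P(A|B) = 0.029040/0.294965 = 0.0985

P(A|B) = 0.0985


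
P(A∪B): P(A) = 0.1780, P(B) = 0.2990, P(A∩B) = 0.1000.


P(A∪B) = 0.1780 + 0.2990 - 0.1000
= 0.4770 - 0.1000
= 0.3770

P(A∪B) = 0.3770


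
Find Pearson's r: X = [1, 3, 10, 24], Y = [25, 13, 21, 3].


Mean X = 9.5000, Mean Y = 15.5000
SD X = 9.013878, SD Y = 8.411302
Cov = -60.750000
r = -60.750000/(9.013878*8.411302) = -0.8013

r = -0.8013


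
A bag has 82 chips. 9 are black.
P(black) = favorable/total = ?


P = 9/82 = 0.1098

P = 0.1098


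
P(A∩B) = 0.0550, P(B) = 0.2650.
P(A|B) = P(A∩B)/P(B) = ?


P(A|B) = 0.0550/0.2650 = 0.2075

P(A|B) = 0.2075


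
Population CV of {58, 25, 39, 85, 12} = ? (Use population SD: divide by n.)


Mean = 43.8000
SD = 25.6390
CV = (25.6390/43.8000)*100 = 58.5366%

CV = 58.5366%


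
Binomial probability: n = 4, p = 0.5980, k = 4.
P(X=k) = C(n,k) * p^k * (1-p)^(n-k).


C(4,4) = 1
p^4 = 0.127881
(1-p)^0 = 1.000000
P = 1 * 0.127881 * 1.000000 = 0.1279

P(X=4) = 0.1279


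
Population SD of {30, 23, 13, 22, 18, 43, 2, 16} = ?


Mean = 20.8750
Variance = 128.6094
SD = sqrt(128.6094) = 11.3406

SD = 11.3406


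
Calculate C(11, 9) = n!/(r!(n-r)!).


C(11,9) = 11!/(9! × 2!)
= 39916800/(362880 × 2)
= 55

C(11,9) = 55


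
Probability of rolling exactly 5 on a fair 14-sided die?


Favorable outcomes (roll = 5): 1
Total outcomes = 14
P = 1/14 = 0.0714

P = 0.0714


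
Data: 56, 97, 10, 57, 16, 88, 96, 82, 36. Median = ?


Sorted: 10, 16, 36, 56, 57, 82, 88, 96, 97
n = 9 (odd)
Middle value = 57

Median = 57


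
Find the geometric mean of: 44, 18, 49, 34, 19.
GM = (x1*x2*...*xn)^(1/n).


Product = 44 × 18 × 49 × 34 × 19 = 25069968
GM = 25069968^(1/5) = 30.1878

GM = 30.1878


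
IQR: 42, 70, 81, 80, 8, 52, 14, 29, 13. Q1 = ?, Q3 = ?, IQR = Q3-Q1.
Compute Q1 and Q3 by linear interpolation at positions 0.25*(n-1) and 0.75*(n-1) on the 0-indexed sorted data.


Sorted: 8, 13, 14, 29, 42, 52, 70, 80, 81
Q1 (25th %ile) = 14.0000
Q3 (75th %ile) = 70.0000
IQR = 70.0000 - 14.0000 = 56.0000

IQR = 56.0000


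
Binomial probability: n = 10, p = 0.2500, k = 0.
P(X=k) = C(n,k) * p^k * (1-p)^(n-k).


C(10,0) = 1
p^0 = 1.000000
(1-p)^10 = 0.056314
P = 1 * 1.000000 * 0.056314 = 0.0563

P(X=0) = 0.0563


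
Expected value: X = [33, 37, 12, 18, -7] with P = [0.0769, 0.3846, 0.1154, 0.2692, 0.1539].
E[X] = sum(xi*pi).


E[X] = 33*0.0769 + 37*0.3846 + 12*0.1154 + 18*0.2692 - 7*0.1539
= 2.5377 + 14.2302 + 1.3848 + 4.8456 - 1.0773
= 21.9210

E[X] = 21.9210


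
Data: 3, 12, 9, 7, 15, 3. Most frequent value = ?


Frequencies: 3:2, 7:1, 9:1, 12:1, 15:1
Max frequency = 2
Mode = 3

Mode = 3


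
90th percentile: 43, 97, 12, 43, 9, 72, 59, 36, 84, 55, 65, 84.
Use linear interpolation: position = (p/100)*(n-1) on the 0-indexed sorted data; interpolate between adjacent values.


Sorted: 9, 12, 36, 43, 43, 55, 59, 65, 72, 84, 84, 97
n = 12
Index = 90/100 * 11 = 9.9000
Lower = data[9] = 84, Upper = data[10] = 84
P90 = 84 + 0.9000*(0) = 84.0000

P90 = 84.0000


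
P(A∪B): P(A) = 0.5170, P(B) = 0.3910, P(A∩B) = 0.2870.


P(A∪B) = 0.5170 + 0.3910 - 0.2870
= 0.9080 - 0.2870
= 0.6210

P(A∪B) = 0.6210


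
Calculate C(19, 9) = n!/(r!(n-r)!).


C(19,9) = 19!/(9! × 10!)
= 121645100408832000/(362880 × 3628800)
= 92378

C(19,9) = 92378


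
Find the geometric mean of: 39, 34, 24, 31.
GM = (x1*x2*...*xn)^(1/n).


Product = 39 × 34 × 24 × 31 = 986544
GM = 986544^(1/4) = 31.5159

GM = 31.5159


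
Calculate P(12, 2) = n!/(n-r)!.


P(12,2) = 12!/10!
= 479001600/3628800
= 132

P(12,2) = 132


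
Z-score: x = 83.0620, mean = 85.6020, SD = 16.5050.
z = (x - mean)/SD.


z = (83.0620 - 85.6020)/16.5050
= -2.5400/16.5050
= -0.1539

z = -0.1539


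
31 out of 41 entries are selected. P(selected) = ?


P = 31/41 = 0.7561

P = 0.7561


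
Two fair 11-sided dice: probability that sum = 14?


Total outcomes = 11×11 = 121
Favorable (sum = 14): 9
P = 9/121 = 0.0744

P = 0.0744


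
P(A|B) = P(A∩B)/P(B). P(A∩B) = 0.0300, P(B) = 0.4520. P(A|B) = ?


P(A|B) = 0.0300/0.4520 = 0.0664

P(A|B) = 0.0664


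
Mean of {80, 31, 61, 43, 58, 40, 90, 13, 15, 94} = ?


Sum = 80 + 31 + 61 + 43 + 58 + 40 + 90 + 13 + 15 + 94 = 525
n = 10
Mean = 525/10 = 52.5000

Mean = 52.5000


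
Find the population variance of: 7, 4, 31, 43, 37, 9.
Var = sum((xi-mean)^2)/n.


Mean = 21.8333
Squared deviations: 220.0278, 318.0278, 84.0278, 448.0278, 230.0278, 164.6944
Sum = 1464.8333
Variance = 1464.8333/6 = 244.1389

Variance = 244.1389


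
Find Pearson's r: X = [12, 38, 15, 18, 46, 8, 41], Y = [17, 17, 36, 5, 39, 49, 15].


Mean X = 25.4286, Mean Y = 25.4286
SD X = 14.499824, SD Y = 14.734383
Cov = -35.040816
r = -35.040816/(14.499824*14.734383) = -0.1640

r = -0.1640


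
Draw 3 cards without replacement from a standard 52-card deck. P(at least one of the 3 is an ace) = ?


P(at least one) = 1 - P(none)
P(none) = (48/52) × (47/51) × (46/50) = 0.782624
P(at least one) = 1 - 0.782624 = 0.2174

P = 0.2174


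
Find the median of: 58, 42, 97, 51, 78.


Sorted: 42, 51, 58, 78, 97
n = 5 (odd)
Middle value = 58

Median = 58


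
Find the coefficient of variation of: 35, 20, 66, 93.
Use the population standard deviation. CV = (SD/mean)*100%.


Mean = 53.5000
SD = 28.2002
CV = (28.2002/53.5000)*100 = 52.7106%

CV = 52.7106%


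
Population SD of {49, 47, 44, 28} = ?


Mean = 42.0000
Variance = 68.5000
SD = sqrt(68.5000) = 8.2765

SD = 8.2765


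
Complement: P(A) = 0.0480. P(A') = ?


P(not A) = 1 - 0.0480 = 0.9520

P(not A) = 0.9520


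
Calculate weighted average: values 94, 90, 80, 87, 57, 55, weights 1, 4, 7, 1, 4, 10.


Numerator = 94*1 + 90*4 + 80*7 + 87*1 + 57*4 + 55*10 = 1879
Denominator = 1 + 4 + 7 + 1 + 4 + 10 = 27
WM = 1879/27 = 69.5926

WM = 69.5926


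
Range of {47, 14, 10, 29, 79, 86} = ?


Max = 86, Min = 10
Range = 86 - 10 = 76

Range = 76


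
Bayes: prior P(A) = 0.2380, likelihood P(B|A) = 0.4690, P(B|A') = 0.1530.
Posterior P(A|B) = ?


P(B) = P(B|A)*P(A) + P(B|A')*P(A')
= 0.4690*0.2380 + 0.1530*0.7620
= 0.111622 + 0.116586 = 0.228208
P(A|B) = 0.111622/0.228208 = 0.4891

P(A|B) = 0.4891


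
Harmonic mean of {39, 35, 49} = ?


Sum of reciprocals = 1/39 + 1/35 + 1/49 = 0.074621
HM = 3/0.074621 = 40.2034

HM = 40.2034


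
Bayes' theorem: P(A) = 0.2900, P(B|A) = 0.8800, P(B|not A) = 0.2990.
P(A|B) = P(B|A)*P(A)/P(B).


P(B) = P(B|A)*P(A) + P(B|A')*P(A')
= 0.8800*0.2900 + 0.2990*0.7100
= 0.255200 + 0.212290 = 0.467490
P(A|B) = 0.255200/0.467490 = 0.5459

P(A|B) = 0.5459


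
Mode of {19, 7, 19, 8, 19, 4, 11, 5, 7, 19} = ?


Frequencies: 4:1, 5:1, 7:2, 8:1, 11:1, 19:4
Max frequency = 4
Mode = 19

Mode = 19


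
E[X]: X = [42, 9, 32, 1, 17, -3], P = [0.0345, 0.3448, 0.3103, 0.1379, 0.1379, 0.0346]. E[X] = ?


E[X] = 42*0.0345 + 9*0.3448 + 32*0.3103 + 1*0.1379 + 17*0.1379 - 3*0.0346
= 1.4490 + 3.1032 + 9.9296 + 0.1379 + 2.3443 - 0.1038
= 16.8602

E[X] = 16.8602


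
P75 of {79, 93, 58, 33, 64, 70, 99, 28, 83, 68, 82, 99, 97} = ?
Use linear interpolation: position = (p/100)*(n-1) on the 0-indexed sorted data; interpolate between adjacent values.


Sorted: 28, 33, 58, 64, 68, 70, 79, 82, 83, 93, 97, 99, 99
n = 13
Index = 75/100 * 12 = 9.0000
Lower = data[9] = 93, Upper = data[10] = 97
P75 = 93 + 0*(4) = 93.0000

P75 = 93.0000


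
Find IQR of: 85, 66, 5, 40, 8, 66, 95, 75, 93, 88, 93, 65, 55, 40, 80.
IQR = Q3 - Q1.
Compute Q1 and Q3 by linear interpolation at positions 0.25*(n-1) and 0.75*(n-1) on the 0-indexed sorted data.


Sorted: 5, 8, 40, 40, 55, 65, 66, 66, 75, 80, 85, 88, 93, 93, 95
Q1 (25th %ile) = 47.5000
Q3 (75th %ile) = 86.5000
IQR = 86.5000 - 47.5000 = 39.0000

IQR = 39.0000


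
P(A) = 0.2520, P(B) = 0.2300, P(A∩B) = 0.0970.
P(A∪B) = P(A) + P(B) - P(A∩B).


P(A∪B) = 0.2520 + 0.2300 - 0.0970
= 0.4820 - 0.0970
= 0.3850

P(A∪B) = 0.3850


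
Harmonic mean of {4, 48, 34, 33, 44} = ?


Sum of reciprocals = 1/4 + 1/48 + 1/34 + 1/33 + 1/44 = 0.353275
HM = 5/0.353275 = 14.1533

HM = 14.1533


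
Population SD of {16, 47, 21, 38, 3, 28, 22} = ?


Mean = 25.0000
Variance = 178.8571
SD = sqrt(178.8571) = 13.3737

SD = 13.3737


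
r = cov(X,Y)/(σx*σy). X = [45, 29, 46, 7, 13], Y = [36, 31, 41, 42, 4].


Mean X = 28.0000, Mean Y = 30.8000
SD X = 16.000000, SD Y = 13.962808
Cov = 87.800000
r = 87.800000/(16.000000*13.962808) = 0.3930

r = 0.3930


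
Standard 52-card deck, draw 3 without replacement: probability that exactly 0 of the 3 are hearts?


Hypergeometric: P(X=0) = C(13,0)·C(39,3) / C(52,3)
= 1 × 9139 / 22100
= 9139/22100 = 0.4135

P = 0.4135


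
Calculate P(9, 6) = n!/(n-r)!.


P(9,6) = 9!/3!
= 362880/6
= 60480

P(9,6) = 60480


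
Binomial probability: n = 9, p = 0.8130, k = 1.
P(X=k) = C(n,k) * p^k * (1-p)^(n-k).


C(9,1) = 9
p^1 = 0.813000
(1-p)^8 = 1.495316e-06
P = 9 * 0.813000 * 1.495316e-06 = 1.0941e-05

P(X=1) = 1.0941e-05


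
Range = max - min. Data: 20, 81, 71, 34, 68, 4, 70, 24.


Max = 81, Min = 4
Range = 81 - 4 = 77

Range = 77


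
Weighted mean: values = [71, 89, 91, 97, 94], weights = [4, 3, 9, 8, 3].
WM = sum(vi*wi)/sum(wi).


Numerator = 71*4 + 89*3 + 91*9 + 97*8 + 94*3 = 2428
Denominator = 4 + 3 + 9 + 8 + 3 = 27
WM = 2428/27 = 89.9259

WM = 89.9259


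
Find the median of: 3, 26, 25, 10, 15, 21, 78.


Sorted: 3, 10, 15, 21, 25, 26, 78
n = 7 (odd)
Middle value = 21

Median = 21


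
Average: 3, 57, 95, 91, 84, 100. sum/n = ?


Sum = 3 + 57 + 95 + 91 + 84 + 100 = 430
n = 6
Mean = 430/6 = 71.6667

Mean = 71.6667


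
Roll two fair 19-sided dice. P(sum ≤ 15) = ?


Total outcomes = 19×19 = 361
Favorable (sum ≤ 15): 105
P = 105/361 = 0.2909

P = 0.2909


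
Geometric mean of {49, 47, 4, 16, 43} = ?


Product = 49 × 47 × 4 × 16 × 43 = 6337856
GM = 6337856^(1/5) = 22.9292

GM = 22.9292


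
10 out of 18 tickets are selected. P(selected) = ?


P = 10/18 = 0.5556

P = 0.5556


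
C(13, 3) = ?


C(13,3) = 13!/(3! × 10!)
= 6227020800/(6 × 3628800)
= 286

C(13,3) = 286


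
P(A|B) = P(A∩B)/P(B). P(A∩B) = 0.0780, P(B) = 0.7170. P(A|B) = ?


P(A|B) = 0.0780/0.7170 = 0.1088

P(A|B) = 0.1088


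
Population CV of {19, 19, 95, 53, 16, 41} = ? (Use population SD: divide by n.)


Mean = 40.5000
SD = 27.8433
CV = (27.8433/40.5000)*100 = 68.7489%

CV = 68.7489%


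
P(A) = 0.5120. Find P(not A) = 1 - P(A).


P(not A) = 1 - 0.5120 = 0.4880

P(not A) = 0.4880


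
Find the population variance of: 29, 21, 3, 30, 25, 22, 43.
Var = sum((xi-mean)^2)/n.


Mean = 24.7143
Squared deviations: 18.3673, 13.7959, 471.5102, 27.9388, 0.0816, 7.3673, 334.3673
Sum = 873.4286
Variance = 873.4286/7 = 124.7755

Variance = 124.7755


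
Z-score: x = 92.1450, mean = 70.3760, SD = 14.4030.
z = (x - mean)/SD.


z = (92.1450 - 70.3760)/14.4030
= 21.7690/14.4030
= 1.5114

z = 1.5114


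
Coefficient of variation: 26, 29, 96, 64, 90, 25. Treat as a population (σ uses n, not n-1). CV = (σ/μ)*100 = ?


Mean = 55.0000
SD = 30.0111
CV = (30.0111/55.0000)*100 = 54.5657%

CV = 54.5657%


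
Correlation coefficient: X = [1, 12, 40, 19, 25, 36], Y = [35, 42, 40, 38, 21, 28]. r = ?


Mean X = 22.1667, Mean Y = 34.0000
SD X = 13.409159, SD Y = 7.325754
Cov = -21.333333
r = -21.333333/(13.409159*7.325754) = -0.2172

r = -0.2172


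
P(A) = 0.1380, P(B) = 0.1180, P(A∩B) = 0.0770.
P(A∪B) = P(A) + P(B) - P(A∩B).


P(A∪B) = 0.1380 + 0.1180 - 0.0770
= 0.2560 - 0.0770
= 0.1790

P(A∪B) = 0.1790


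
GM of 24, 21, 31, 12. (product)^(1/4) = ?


Product = 24 × 21 × 31 × 12 = 187488
GM = 187488^(1/4) = 20.8086

GM = 20.8086


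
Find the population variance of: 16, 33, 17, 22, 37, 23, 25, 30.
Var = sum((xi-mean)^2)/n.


Mean = 25.3750
Squared deviations: 87.8906, 58.1406, 70.1406, 11.3906, 135.1406, 5.6406, 0.1406, 21.3906
Sum = 389.8750
Variance = 389.8750/8 = 48.7344

Variance = 48.7344


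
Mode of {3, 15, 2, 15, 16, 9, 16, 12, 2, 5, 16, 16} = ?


Frequencies: 2:2, 3:1, 5:1, 9:1, 12:1, 15:2, 16:4
Max frequency = 4
Mode = 16

Mode = 16


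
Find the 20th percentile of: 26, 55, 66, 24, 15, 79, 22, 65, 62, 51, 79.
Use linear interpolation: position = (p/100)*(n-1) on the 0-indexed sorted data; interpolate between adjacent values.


Sorted: 15, 22, 24, 26, 51, 55, 62, 65, 66, 79, 79
n = 11
Index = 20/100 * 10 = 2.0000
Lower = data[2] = 24, Upper = data[3] = 26
P20 = 24 + 0*(2) = 24.0000

P20 = 24.0000


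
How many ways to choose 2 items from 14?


C(14,2) = 14!/(2! × 12!)
= 87178291200/(2 × 479001600)
= 91

C(14,2) = 91


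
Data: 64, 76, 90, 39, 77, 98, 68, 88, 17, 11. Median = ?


Sorted: 11, 17, 39, 64, 68, 76, 77, 88, 90, 98
n = 10 (even)
Middle values: 68 and 76
Median = (68+76)/2 = 72.0000

Median = 72.0000


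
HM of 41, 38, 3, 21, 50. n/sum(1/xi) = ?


Sum of reciprocals = 1/41 + 1/38 + 1/3 + 1/21 + 1/50 = 0.451658
HM = 5/0.451658 = 11.0703

HM = 11.0703


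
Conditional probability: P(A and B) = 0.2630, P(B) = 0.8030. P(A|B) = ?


P(A|B) = 0.2630/0.8030 = 0.3275

P(A|B) = 0.3275


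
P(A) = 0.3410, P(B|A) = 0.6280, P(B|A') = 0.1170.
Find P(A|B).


P(B) = P(B|A)*P(A) + P(B|A')*P(A')
= 0.6280*0.3410 + 0.1170*0.6590
= 0.214148 + 0.077103 = 0.291251
P(A|B) = 0.214148/0.291251 = 0.7353

P(A|B) = 0.7353


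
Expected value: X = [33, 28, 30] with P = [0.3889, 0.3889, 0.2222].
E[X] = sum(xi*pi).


E[X] = 33*0.3889 + 28*0.3889 + 30*0.2222
= 12.8337 + 10.8892 + 6.6660
= 30.3889

E[X] = 30.3889


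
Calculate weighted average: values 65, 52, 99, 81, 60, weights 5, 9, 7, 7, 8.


Numerator = 65*5 + 52*9 + 99*7 + 81*7 + 60*8 = 2533
Denominator = 5 + 9 + 7 + 7 + 8 = 36
WM = 2533/36 = 70.3611

WM = 70.3611


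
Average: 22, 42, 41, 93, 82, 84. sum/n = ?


Sum = 22 + 42 + 41 + 93 + 82 + 84 = 364
n = 6
Mean = 364/6 = 60.6667

Mean = 60.6667


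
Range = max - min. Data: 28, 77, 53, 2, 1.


Max = 77, Min = 1
Range = 77 - 1 = 76

Range = 76


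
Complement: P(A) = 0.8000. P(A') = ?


P(not A) = 1 - 0.8000 = 0.2000

P(not A) = 0.2000


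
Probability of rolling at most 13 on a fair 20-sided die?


Favorable outcomes (roll ≤ 13): 13
Total outcomes = 20
P = 13/20 = 0.6500

P = 0.6500


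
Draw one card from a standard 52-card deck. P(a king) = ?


4 kings in 52 cards
P = 4/52 = 0.0769

P = 0.0769


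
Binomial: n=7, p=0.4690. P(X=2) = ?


C(7,2) = 21
p^2 = 0.219961
(1-p)^5 = 0.042216
P = 21 * 0.219961 * 0.042216 = 0.1950

P(X=2) = 0.1950


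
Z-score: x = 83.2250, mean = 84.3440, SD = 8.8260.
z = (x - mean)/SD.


z = (83.2250 - 84.3440)/8.8260
= -1.1190/8.8260
= -0.1268

z = -0.1268


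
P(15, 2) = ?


P(15,2) = 15!/13!
= 1307674368000/6227020800
= 210

P(15,2) = 210


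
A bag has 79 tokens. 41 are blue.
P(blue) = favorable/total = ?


P = 41/79 = 0.5190

P = 0.5190


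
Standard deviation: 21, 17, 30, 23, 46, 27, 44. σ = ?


Mean = 29.7143
Variance = 108.4898
SD = sqrt(108.4898) = 10.4158

SD = 10.4158


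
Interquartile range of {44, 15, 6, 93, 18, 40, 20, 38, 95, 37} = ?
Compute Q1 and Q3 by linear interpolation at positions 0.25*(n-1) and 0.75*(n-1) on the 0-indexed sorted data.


Sorted: 6, 15, 18, 20, 37, 38, 40, 44, 93, 95
Q1 (25th %ile) = 18.5000
Q3 (75th %ile) = 43.0000
IQR = 43.0000 - 18.5000 = 24.5000

IQR = 24.5000


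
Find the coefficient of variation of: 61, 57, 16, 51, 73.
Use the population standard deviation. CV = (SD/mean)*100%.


Mean = 51.6000
SD = 19.2000
CV = (19.2000/51.6000)*100 = 37.2093%

CV = 37.2093%


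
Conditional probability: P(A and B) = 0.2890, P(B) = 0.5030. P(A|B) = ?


P(A|B) = 0.2890/0.5030 = 0.5746

P(A|B) = 0.5746


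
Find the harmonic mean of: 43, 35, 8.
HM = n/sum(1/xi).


Sum of reciprocals = 1/43 + 1/35 + 1/8 = 0.176827
HM = 3/0.176827 = 16.9657

HM = 16.9657


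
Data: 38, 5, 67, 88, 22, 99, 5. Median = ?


Sorted: 5, 5, 22, 38, 67, 88, 99
n = 7 (odd)
Middle value = 38

Median = 38


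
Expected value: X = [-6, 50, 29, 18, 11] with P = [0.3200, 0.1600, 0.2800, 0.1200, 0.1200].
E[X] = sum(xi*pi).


E[X] = -6*0.3200 + 50*0.1600 + 29*0.2800 + 18*0.1200 + 11*0.1200
= -1.9200 + 8.0000 + 8.1200 + 2.1600 + 1.3200
= 17.6800

E[X] = 17.6800


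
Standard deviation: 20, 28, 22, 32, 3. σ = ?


Mean = 21.0000
Variance = 99.2000
SD = sqrt(99.2000) = 9.9599

SD = 9.9599


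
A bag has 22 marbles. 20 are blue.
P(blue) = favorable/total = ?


P = 20/22 = 0.9091

P = 0.9091


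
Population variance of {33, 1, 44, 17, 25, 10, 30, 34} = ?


Mean = 24.2500
Squared deviations: 76.5625, 540.5625, 390.0625, 52.5625, 0.5625, 203.0625, 33.0625, 95.0625
Sum = 1391.5000
Variance = 1391.5000/8 = 173.9375

Variance = 173.9375


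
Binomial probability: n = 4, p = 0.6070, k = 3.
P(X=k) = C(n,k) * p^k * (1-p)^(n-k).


C(4,3) = 4
p^3 = 0.223649
(1-p)^1 = 0.393000
P = 4 * 0.223649 * 0.393000 = 0.3516

P(X=3) = 0.3516


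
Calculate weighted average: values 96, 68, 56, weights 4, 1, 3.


Numerator = 96*4 + 68*1 + 56*3 = 620
Denominator = 4 + 1 + 3 = 8
WM = 620/8 = 77.5000

WM = 77.5000


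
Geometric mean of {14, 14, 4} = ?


Product = 14 × 14 × 4 = 784
GM = 784^(1/3) = 9.2209

GM = 9.2209


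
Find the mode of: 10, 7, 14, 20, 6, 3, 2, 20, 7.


Frequencies: 2:1, 3:1, 6:1, 7:2, 10:1, 14:1, 20:2
Max frequency = 2
Mode = 7, 20

Mode = 7, 20


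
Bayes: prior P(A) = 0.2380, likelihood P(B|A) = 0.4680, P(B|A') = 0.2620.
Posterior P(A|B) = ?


P(B) = P(B|A)*P(A) + P(B|A')*P(A')
= 0.4680*0.2380 + 0.2620*0.7620
= 0.111384 + 0.199644 = 0.311028
P(A|B) = 0.111384/0.311028 = 0.3581

P(A|B) = 0.3581


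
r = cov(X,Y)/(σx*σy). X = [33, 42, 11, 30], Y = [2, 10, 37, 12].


Mean X = 29.0000, Mean Y = 15.2500
SD X = 11.291590, SD Y = 13.102958
Cov = -129.000000
r = -129.000000/(11.291590*13.102958) = -0.8719

r = -0.8719


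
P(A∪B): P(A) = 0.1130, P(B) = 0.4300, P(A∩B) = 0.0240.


P(A∪B) = 0.1130 + 0.4300 - 0.0240
= 0.5430 - 0.0240
= 0.5190

P(A∪B) = 0.5190


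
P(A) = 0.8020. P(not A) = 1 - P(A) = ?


P(not A) = 1 - 0.8020 = 0.1980

P(not A) = 0.1980


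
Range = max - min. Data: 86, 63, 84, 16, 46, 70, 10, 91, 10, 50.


Max = 91, Min = 10
Range = 91 - 10 = 81

Range = 81


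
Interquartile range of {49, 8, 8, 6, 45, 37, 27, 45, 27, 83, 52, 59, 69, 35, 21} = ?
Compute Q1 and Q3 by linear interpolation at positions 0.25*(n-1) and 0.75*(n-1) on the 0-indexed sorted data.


Sorted: 6, 8, 8, 21, 27, 27, 35, 37, 45, 45, 49, 52, 59, 69, 83
Q1 (25th %ile) = 24.0000
Q3 (75th %ile) = 50.5000
IQR = 50.5000 - 24.0000 = 26.5000

IQR = 26.5000


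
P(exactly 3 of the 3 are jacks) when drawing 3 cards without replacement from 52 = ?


Hypergeometric: P(X=3) = C(4,3)·C(48,0) / C(52,3)
= 4 × 1 / 22100
= 4/22100 = 0.0002

P = 0.0002


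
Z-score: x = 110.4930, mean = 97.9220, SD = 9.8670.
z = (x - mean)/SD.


z = (110.4930 - 97.9220)/9.8670
= 12.5710/9.8670
= 1.2740

z = 1.2740


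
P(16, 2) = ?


P(16,2) = 16!/14!
= 20922789888000/87178291200
= 240

P(16,2) = 240


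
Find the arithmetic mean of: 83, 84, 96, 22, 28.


Sum = 83 + 84 + 96 + 22 + 28 = 313
n = 5
Mean = 313/5 = 62.6000

Mean = 62.6000


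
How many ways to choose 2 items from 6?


C(6,2) = 6!/(2! × 4!)
= 720/(2 × 24)
= 15

C(6,2) = 15


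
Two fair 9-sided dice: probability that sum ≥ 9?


Total outcomes = 9×9 = 81
Favorable (sum ≥ 9): 53
P = 53/81 = 0.6543

P = 0.6543


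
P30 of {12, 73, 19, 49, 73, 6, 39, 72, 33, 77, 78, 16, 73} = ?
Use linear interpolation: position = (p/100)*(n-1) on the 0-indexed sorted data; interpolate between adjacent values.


Sorted: 6, 12, 16, 19, 33, 39, 49, 72, 73, 73, 73, 77, 78
n = 13
Index = 30/100 * 12 = 3.6000
Lower = data[3] = 19, Upper = data[4] = 33
P30 = 19 + 0.6000*(14) = 27.4000

P30 = 27.4000


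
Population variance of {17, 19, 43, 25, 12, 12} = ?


Mean = 21.3333
Squared deviations: 18.7778, 5.4444, 469.4444, 13.4444, 87.1111, 87.1111
Sum = 681.3333
Variance = 681.3333/6 = 113.5556

Variance = 113.5556


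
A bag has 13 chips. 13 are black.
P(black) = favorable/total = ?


P = 13/13 = 1.0000

P = 1.0000


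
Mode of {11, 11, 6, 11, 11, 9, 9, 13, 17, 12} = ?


Frequencies: 6:1, 9:2, 11:4, 12:1, 13:1, 17:1
Max frequency = 4
Mode = 11

Mode = 11


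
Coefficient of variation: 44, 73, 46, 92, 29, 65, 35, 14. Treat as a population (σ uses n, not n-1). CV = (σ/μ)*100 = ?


Mean = 49.7500
SD = 23.7999
CV = (23.7999/49.7500)*100 = 47.8391%

CV = 47.8391%


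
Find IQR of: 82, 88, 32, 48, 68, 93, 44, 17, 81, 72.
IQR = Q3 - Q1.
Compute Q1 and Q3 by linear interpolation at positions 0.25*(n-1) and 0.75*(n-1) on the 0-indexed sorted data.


Sorted: 17, 32, 44, 48, 68, 72, 81, 82, 88, 93
Q1 (25th %ile) = 45.0000
Q3 (75th %ile) = 81.7500
IQR = 81.7500 - 45.0000 = 36.7500

IQR = 36.7500


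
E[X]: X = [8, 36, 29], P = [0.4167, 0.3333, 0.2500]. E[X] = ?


E[X] = 8*0.4167 + 36*0.3333 + 29*0.2500
= 3.3336 + 11.9988 + 7.2500
= 22.5824

E[X] = 22.5824


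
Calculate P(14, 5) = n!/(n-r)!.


P(14,5) = 14!/9!
= 87178291200/362880
= 240240

P(14,5) = 240240


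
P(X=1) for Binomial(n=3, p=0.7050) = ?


C(3,1) = 3
p^1 = 0.705000
(1-p)^2 = 0.087025
P = 3 * 0.705000 * 0.087025 = 0.1841

P(X=1) = 0.1841


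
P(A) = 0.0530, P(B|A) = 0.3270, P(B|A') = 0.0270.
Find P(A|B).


P(B) = P(B|A)*P(A) + P(B|A')*P(A')
= 0.3270*0.0530 + 0.0270*0.9470
= 0.017331 + 0.025569 = 0.042900
P(A|B) = 0.017331/0.042900 = 0.4040

P(A|B) = 0.4040
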